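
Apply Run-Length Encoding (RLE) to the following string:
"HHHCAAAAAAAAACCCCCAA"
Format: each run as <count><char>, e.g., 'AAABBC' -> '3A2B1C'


Scanning runs left to right:
  i=0: run of 'H' x 3 -> '3H'
  i=3: run of 'C' x 1 -> '1C'
  i=4: run of 'A' x 9 -> '9A'
  i=13: run of 'C' x 5 -> '5C'
  i=18: run of 'A' x 2 -> '2A'

RLE = 3H1C9A5C2A


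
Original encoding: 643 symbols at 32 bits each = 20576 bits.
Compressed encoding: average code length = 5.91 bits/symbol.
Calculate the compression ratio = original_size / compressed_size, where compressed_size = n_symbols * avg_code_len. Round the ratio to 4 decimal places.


original_size = n_symbols * orig_bits = 643 * 32 = 20576 bits
compressed_size = n_symbols * avg_code_len = 643 * 5.91 = 3800.13 bits
ratio = original_size / compressed_size = 20576 / 3800.13 = 5.4146

Compression ratio = 5.4146


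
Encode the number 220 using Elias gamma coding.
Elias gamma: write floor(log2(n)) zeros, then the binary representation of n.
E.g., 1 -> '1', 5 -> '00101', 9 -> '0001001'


num_bits = floor(log2(220)) + 1 = 8
leading_zeros = num_bits - 1 = 7
binary(220) = 11011100

Elias gamma(220) = '0000000' + '11011100' = 000000011011100 (15 bits)


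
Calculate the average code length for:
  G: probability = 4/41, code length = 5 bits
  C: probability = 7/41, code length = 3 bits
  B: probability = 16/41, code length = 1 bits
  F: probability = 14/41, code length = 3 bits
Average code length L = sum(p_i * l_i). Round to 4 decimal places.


Weighted contributions p_i * l_i:
  G: (4/41) * 5 = 20/41
  C: (7/41) * 3 = 21/41
  B: (16/41) * 1 = 16/41
  F: (14/41) * 3 = 42/41
Sum = (20 + 21 + 16 + 42)/41 = 99/41

L = 99/41 = 2.4146 bits/symbol


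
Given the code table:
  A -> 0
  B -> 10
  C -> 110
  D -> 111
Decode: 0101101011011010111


Decoding:
0 -> A
10 -> B
110 -> C
10 -> B
110 -> C
110 -> C
10 -> B
111 -> D


Result: ABCBCCBD


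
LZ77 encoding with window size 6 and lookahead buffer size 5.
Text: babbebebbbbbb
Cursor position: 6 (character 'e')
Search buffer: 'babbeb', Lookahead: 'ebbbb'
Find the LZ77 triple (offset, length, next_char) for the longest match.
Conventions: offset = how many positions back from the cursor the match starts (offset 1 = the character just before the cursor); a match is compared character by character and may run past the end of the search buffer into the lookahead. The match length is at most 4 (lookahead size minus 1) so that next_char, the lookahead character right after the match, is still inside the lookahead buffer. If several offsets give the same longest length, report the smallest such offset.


Try each offset into the search buffer:
  offset=1 (pos 5, char 'b'): match length 0
  offset=2 (pos 4, char 'e'): match length 2
  offset=3 (pos 3, char 'b'): match length 0
  offset=4 (pos 2, char 'b'): match length 0
  offset=5 (pos 1, char 'a'): match length 0
  offset=6 (pos 0, char 'b'): match length 0
Longest match has length 2 at offset 2.
next_char = character at position 6 + 2 = 8 -> 'b'

Best match: offset=2, length=2 (matching 'eb' starting at position 4)
LZ77 triple: (2, 2, 'b')


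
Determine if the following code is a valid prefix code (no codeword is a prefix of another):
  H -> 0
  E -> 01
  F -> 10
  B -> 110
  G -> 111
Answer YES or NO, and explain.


Checking each pair (does one codeword prefix another?):
  H='0' vs E='01': prefix -- VIOLATION

NO -- this is NOT a valid prefix code. H (0) is a prefix of E (01).


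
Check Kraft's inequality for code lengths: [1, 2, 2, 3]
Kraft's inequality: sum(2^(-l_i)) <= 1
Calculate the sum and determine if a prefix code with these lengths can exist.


Sum = 2^(-1) + 2^(-2) + 2^(-2) + 2^(-3)
    = 0.5 + 0.25 + 0.25 + 0.125
    = 9/8 = 1.125
Since 1.125 > 1, Kraft's inequality is NOT satisfied.
A prefix code with these lengths CANNOT exist.

Kraft sum = 1.125. Not satisfied.


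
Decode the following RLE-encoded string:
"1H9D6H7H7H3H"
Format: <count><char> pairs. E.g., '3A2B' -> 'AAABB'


Expanding each <count><char> pair:
  1H -> 'H'
  9D -> 'DDDDDDDDD'
  6H -> 'HHHHHH'
  7H -> 'HHHHHHH'
  7H -> 'HHHHHHH'
  3H -> 'HHH'

Decoded = HDDDDDDDDDHHHHHHHHHHHHHHHHHHHHHHH


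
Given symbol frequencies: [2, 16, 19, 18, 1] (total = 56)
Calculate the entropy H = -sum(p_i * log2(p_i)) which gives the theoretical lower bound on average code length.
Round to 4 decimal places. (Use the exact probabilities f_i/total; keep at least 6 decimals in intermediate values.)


Per-symbol terms -p_i * log2(p_i) with p_i = f_i/56:
  p = 2/56 = 0.035714: log2(p) = -4.807355, -p*log2(p) = 0.171691
  p = 16/56 = 0.285714: log2(p) = -1.807355, -p*log2(p) = 0.516387
  p = 19/56 = 0.339286: log2(p) = -1.559427, -p*log2(p) = 0.529091
  p = 18/56 = 0.321429: log2(p) = -1.637430, -p*log2(p) = 0.526317
  p = 1/56 = 0.017857: log2(p) = -5.807355, -p*log2(p) = 0.103703
H = 0.171691 + 0.516387 + 0.529091 + 0.526317 + 0.103703 = 1.847189

H = 1.8472 bits/symbol


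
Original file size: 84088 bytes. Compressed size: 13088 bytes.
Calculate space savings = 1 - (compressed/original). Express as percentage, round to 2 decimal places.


ratio = compressed/original = 13088/84088 = 0.155646
savings = 1 - ratio = 1 - 0.155646 = 0.844354
as a percentage: 0.844354 * 100 = 84.44%

Space savings = 1 - 13088/84088 = 84.44%


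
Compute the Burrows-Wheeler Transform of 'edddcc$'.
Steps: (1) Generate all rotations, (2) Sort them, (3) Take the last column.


Rotations (sorted):
  0: $edddcc -> last char: c
  1: c$edddc -> last char: c
  2: cc$eddd -> last char: d
  3: dcc$edd -> last char: d
  4: ddcc$ed -> last char: d
  5: dddcc$e -> last char: e
  6: edddcc$ -> last char: $


BWT = ccddde$


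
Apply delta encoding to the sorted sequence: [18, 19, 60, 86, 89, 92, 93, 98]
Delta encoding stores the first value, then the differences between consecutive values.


First value: 18
Deltas:
  19 - 18 = 1
  60 - 19 = 41
  86 - 60 = 26
  89 - 86 = 3
  92 - 89 = 3
  93 - 92 = 1
  98 - 93 = 5


Delta encoded: [18, 1, 41, 26, 3, 3, 1, 5]


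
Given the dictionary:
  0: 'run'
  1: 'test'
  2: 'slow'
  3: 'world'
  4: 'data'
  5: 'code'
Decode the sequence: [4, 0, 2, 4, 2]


Look up each index in the dictionary:
  4 -> 'data'
  0 -> 'run'
  2 -> 'slow'
  4 -> 'data'
  2 -> 'slow'

Decoded: "data run slow data slow"


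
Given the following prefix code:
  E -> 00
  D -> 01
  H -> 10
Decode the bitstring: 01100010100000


Decoding step by step:
Bits 01 -> D
Bits 10 -> H
Bits 00 -> E
Bits 10 -> H
Bits 10 -> H
Bits 00 -> E
Bits 00 -> E


Decoded message: DHEHHEE


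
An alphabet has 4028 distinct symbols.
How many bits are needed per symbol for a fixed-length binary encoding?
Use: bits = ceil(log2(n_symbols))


log2(4028) = 11.9758
Bracket: 2^11 = 2048 < 4028 <= 2^12 = 4096
So ceil(log2(4028)) = 12

bits = ceil(log2(4028)) = ceil(11.9758) = 12 bits


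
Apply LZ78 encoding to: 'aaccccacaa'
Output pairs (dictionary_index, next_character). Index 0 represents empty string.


LZ78 encoding steps:
Dictionary: {0: ''}
Step 1: w='' (idx 0), next='a' -> output (0, 'a'), add 'a' as idx 1
Step 2: w='a' (idx 1), next='c' -> output (1, 'c'), add 'ac' as idx 2
Step 3: w='' (idx 0), next='c' -> output (0, 'c'), add 'c' as idx 3
Step 4: w='c' (idx 3), next='c' -> output (3, 'c'), add 'cc' as idx 4
Step 5: w='ac' (idx 2), next='a' -> output (2, 'a'), add 'aca' as idx 5
Step 6: w='a' (idx 1), end of input -> output (1, '')


Encoded: [(0, 'a'), (1, 'c'), (0, 'c'), (3, 'c'), (2, 'a'), (1, '')]


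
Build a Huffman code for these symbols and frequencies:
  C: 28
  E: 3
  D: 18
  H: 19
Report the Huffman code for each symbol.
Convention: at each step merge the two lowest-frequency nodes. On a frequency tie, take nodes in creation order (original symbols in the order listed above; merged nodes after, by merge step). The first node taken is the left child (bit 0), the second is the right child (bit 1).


Huffman tree construction:
Step 1: Merge E(3) + D(18) = 21
Step 2: Merge H(19) + (E+D)(21) = 40
Step 3: Merge C(28) + (H+(E+D))(40) = 68
Read each symbol's code off the tree from the root (left child = 0, right child = 1).

Codes:
  C: 0 (length 1)
  E: 110 (length 3)
  D: 111 (length 3)
  H: 10 (length 2)
Average code length: 129/68 = 1.8971 bits/symbol


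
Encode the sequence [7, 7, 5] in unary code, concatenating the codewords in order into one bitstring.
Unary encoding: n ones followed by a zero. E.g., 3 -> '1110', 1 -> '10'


Encode each number as n ones followed by a terminating 0:
  7 -> 11111110 (8 bits)
  7 -> 11111110 (8 bits)
  5 -> 111110 (6 bits)
Total length = 8 + 8 + 6 = 22 bits.

Unary([7, 7, 5]) = 1111111011111110111110 (22 bits)


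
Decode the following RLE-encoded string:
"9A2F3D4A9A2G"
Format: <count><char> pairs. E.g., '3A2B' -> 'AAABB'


Expanding each <count><char> pair:
  9A -> 'AAAAAAAAA'
  2F -> 'FF'
  3D -> 'DDD'
  4A -> 'AAAA'
  9A -> 'AAAAAAAAA'
  2G -> 'GG'

Decoded = AAAAAAAAAFFDDDAAAAAAAAAAAAAGG


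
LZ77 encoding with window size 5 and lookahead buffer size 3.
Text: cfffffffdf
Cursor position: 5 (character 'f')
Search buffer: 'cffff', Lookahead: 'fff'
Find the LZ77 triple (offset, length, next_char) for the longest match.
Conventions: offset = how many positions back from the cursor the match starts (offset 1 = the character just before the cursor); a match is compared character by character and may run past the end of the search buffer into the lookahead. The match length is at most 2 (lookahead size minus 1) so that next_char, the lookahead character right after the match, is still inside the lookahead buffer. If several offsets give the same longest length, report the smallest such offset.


Try each offset into the search buffer:
  offset=1 (pos 4, char 'f'): match length 2
  offset=2 (pos 3, char 'f'): match length 2
  offset=3 (pos 2, char 'f'): match length 2
  offset=4 (pos 1, char 'f'): match length 2
  offset=5 (pos 0, char 'c'): match length 0
Longest match has length 2, found at offsets 1, 2, 3, 4; take the smallest, offset 1.
next_char = character at position 5 + 2 = 7 -> 'f'

Best match: offset=1, length=2 (matching 'ff' starting at position 4)
LZ77 triple: (1, 2, 'f')


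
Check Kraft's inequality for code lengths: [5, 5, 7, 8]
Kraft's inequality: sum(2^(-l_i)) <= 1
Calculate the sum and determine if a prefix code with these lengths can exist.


Sum = 2^(-5) + 2^(-5) + 2^(-7) + 2^(-8)
    = 0.03125 + 0.03125 + 0.0078125 + 0.00390625
    = 19/256 = 0.07421875
Since 0.07421875 <= 1, Kraft's inequality IS satisfied.
A prefix code with these lengths CAN exist.

Kraft sum = 0.07421875. Satisfied.


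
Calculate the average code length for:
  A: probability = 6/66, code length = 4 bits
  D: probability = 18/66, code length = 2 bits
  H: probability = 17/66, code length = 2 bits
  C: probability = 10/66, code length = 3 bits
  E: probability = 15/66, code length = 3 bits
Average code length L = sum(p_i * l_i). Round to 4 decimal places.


Weighted contributions p_i * l_i:
  A: (6/66) * 4 = 24/66
  D: (18/66) * 2 = 36/66
  H: (17/66) * 2 = 34/66
  C: (10/66) * 3 = 30/66
  E: (15/66) * 3 = 45/66
Sum = (24 + 36 + 34 + 30 + 45)/66 = 169/66

L = 169/66 = 2.5606 bits/symbol


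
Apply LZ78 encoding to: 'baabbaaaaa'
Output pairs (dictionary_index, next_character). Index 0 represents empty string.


LZ78 encoding steps:
Dictionary: {0: ''}
Step 1: w='' (idx 0), next='b' -> output (0, 'b'), add 'b' as idx 1
Step 2: w='' (idx 0), next='a' -> output (0, 'a'), add 'a' as idx 2
Step 3: w='a' (idx 2), next='b' -> output (2, 'b'), add 'ab' as idx 3
Step 4: w='b' (idx 1), next='a' -> output (1, 'a'), add 'ba' as idx 4
Step 5: w='a' (idx 2), next='a' -> output (2, 'a'), add 'aa' as idx 5
Step 6: w='aa' (idx 5), end of input -> output (5, '')


Encoded: [(0, 'b'), (0, 'a'), (2, 'b'), (1, 'a'), (2, 'a'), (5, '')]


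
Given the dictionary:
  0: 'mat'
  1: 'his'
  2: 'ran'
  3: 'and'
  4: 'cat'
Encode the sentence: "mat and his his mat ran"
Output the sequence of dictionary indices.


Look up each word in the dictionary:
  'mat' -> 0
  'and' -> 3
  'his' -> 1
  'his' -> 1
  'mat' -> 0
  'ran' -> 2

Encoded: [0, 3, 1, 1, 0, 2]


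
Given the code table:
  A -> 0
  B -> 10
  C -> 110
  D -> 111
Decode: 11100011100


Decoding:
111 -> D
0 -> A
0 -> A
0 -> A
111 -> D
0 -> A
0 -> A


Result: DAAADAA


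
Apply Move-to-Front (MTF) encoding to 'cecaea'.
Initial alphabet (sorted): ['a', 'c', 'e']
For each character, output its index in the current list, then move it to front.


MTF encoding:
'c': index 1 in ['a', 'c', 'e'] -> ['c', 'a', 'e']
'e': index 2 in ['c', 'a', 'e'] -> ['e', 'c', 'a']
'c': index 1 in ['e', 'c', 'a'] -> ['c', 'e', 'a']
'a': index 2 in ['c', 'e', 'a'] -> ['a', 'c', 'e']
'e': index 2 in ['a', 'c', 'e'] -> ['e', 'a', 'c']
'a': index 1 in ['e', 'a', 'c'] -> ['a', 'e', 'c']


Output: [1, 2, 1, 2, 2, 1]


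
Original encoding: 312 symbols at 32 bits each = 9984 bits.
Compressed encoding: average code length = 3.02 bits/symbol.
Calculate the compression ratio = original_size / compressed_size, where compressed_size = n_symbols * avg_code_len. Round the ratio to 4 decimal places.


original_size = n_symbols * orig_bits = 312 * 32 = 9984 bits
compressed_size = n_symbols * avg_code_len = 312 * 3.02 = 942.24 bits
ratio = original_size / compressed_size = 9984 / 942.24 = 10.596

Compression ratio = 10.596


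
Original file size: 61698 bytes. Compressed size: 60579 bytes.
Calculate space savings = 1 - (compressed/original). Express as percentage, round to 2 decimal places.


ratio = compressed/original = 60579/61698 = 0.981863
savings = 1 - ratio = 1 - 0.981863 = 0.018137
as a percentage: 0.018137 * 100 = 1.81%

Space savings = 1 - 60579/61698 = 1.81%


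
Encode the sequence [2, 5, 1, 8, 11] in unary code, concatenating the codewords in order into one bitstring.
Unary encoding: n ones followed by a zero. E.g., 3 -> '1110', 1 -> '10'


Encode each number as n ones followed by a terminating 0:
  2 -> 110 (3 bits)
  5 -> 111110 (6 bits)
  1 -> 10 (2 bits)
  8 -> 111111110 (9 bits)
  11 -> 111111111110 (12 bits)
Total length = 3 + 6 + 2 + 9 + 12 = 32 bits.

Unary([2, 5, 1, 8, 11]) = 11011111010111111110111111111110 (32 bits)


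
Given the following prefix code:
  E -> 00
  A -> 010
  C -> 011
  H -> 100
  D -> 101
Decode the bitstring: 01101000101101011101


Decoding step by step:
Bits 011 -> C
Bits 010 -> A
Bits 00 -> E
Bits 101 -> D
Bits 101 -> D
Bits 011 -> C
Bits 101 -> D


Decoded message: CAEDDCD


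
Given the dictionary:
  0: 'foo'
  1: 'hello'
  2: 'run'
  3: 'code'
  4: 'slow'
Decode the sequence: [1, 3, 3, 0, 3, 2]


Look up each index in the dictionary:
  1 -> 'hello'
  3 -> 'code'
  3 -> 'code'
  0 -> 'foo'
  3 -> 'code'
  2 -> 'run'

Decoded: "hello code code foo code run"


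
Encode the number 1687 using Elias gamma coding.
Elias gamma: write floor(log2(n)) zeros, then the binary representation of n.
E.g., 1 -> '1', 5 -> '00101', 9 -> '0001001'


num_bits = floor(log2(1687)) + 1 = 11
leading_zeros = num_bits - 1 = 10
binary(1687) = 11010010111

Elias gamma(1687) = '0000000000' + '11010010111' = 000000000011010010111 (21 bits)


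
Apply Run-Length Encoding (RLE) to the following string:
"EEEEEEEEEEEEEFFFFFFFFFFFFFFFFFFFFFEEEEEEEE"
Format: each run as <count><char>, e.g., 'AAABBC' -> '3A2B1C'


Scanning runs left to right:
  i=0: run of 'E' x 13 -> '13E'
  i=13: run of 'F' x 21 -> '21F'
  i=34: run of 'E' x 8 -> '8E'

RLE = 13E21F8E


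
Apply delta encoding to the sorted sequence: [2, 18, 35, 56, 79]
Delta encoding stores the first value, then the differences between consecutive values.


First value: 2
Deltas:
  18 - 2 = 16
  35 - 18 = 17
  56 - 35 = 21
  79 - 56 = 23


Delta encoded: [2, 16, 17, 21, 23]


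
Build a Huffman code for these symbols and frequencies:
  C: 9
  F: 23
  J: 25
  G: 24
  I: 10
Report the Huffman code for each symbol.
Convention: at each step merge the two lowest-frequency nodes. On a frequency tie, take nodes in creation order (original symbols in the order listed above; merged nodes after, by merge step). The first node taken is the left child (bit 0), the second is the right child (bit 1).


Huffman tree construction:
Step 1: Merge C(9) + I(10) = 19
Step 2: Merge (C+I)(19) + F(23) = 42
Step 3: Merge G(24) + J(25) = 49
Step 4: Merge ((C+I)+F)(42) + (G+J)(49) = 91
Read each symbol's code off the tree from the root (left child = 0, right child = 1).

Codes:
  C: 000 (length 3)
  F: 01 (length 2)
  J: 11 (length 2)
  G: 10 (length 2)
  I: 001 (length 3)
Average code length: 201/91 = 2.2088 bits/symbol


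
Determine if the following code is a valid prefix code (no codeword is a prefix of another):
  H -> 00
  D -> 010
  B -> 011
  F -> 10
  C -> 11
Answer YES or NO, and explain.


Checking each pair (does one codeword prefix another?):
  H='00' vs D='010': no prefix
  H='00' vs B='011': no prefix
  H='00' vs F='10': no prefix
  H='00' vs C='11': no prefix
  D='010' vs H='00': no prefix
  D='010' vs B='011': no prefix
  D='010' vs F='10': no prefix
  D='010' vs C='11': no prefix
  B='011' vs H='00': no prefix
  B='011' vs D='010': no prefix
  B='011' vs F='10': no prefix
  B='011' vs C='11': no prefix
  F='10' vs H='00': no prefix
  F='10' vs D='010': no prefix
  F='10' vs B='011': no prefix
  F='10' vs C='11': no prefix
  C='11' vs H='00': no prefix
  C='11' vs D='010': no prefix
  C='11' vs B='011': no prefix
  C='11' vs F='10': no prefix
No violation found over all pairs.

YES -- this is a valid prefix code. No codeword is a prefix of any other codeword.


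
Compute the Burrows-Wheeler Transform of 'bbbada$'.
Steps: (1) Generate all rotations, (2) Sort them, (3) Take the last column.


Rotations (sorted):
  0: $bbbada -> last char: a
  1: a$bbbad -> last char: d
  2: ada$bbb -> last char: b
  3: bada$bb -> last char: b
  4: bbada$b -> last char: b
  5: bbbada$ -> last char: $
  6: da$bbba -> last char: a


BWT = adbbb$a


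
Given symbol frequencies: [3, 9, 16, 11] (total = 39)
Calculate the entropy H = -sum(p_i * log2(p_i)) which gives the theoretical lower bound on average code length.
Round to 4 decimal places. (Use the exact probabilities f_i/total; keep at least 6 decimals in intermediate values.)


Per-symbol terms -p_i * log2(p_i) with p_i = f_i/39:
  p = 3/39 = 0.076923: log2(p) = -3.700440, -p*log2(p) = 0.284649
  p = 9/39 = 0.230769: log2(p) = -2.115477, -p*log2(p) = 0.488187
  p = 16/39 = 0.410256: log2(p) = -1.285402, -p*log2(p) = 0.527345
  p = 11/39 = 0.282051: log2(p) = -1.825971, -p*log2(p) = 0.515017
H = 0.284649 + 0.488187 + 0.527345 + 0.515017 = 1.815198

H = 1.8152 bits/symbol


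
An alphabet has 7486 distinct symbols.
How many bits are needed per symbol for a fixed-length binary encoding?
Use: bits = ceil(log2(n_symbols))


log2(7486) = 12.87
Bracket: 2^12 = 4096 < 7486 <= 2^13 = 8192
So ceil(log2(7486)) = 13

bits = ceil(log2(7486)) = ceil(12.87) = 13 bits


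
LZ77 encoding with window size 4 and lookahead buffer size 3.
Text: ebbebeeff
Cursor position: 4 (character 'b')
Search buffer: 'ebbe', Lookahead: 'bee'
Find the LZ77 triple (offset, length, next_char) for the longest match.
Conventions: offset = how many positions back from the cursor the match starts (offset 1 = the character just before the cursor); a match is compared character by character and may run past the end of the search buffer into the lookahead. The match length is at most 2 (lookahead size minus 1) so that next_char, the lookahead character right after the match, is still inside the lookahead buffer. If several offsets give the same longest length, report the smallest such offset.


Try each offset into the search buffer:
  offset=1 (pos 3, char 'e'): match length 0
  offset=2 (pos 2, char 'b'): match length 2
  offset=3 (pos 1, char 'b'): match length 1
  offset=4 (pos 0, char 'e'): match length 0
Longest match has length 2 at offset 2.
next_char = character at position 4 + 2 = 6 -> 'e'

Best match: offset=2, length=2 (matching 'be' starting at position 2)
LZ77 triple: (2, 2, 'e')


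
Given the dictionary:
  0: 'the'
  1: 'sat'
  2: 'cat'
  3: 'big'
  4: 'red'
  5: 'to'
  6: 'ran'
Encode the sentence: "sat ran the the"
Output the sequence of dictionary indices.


Look up each word in the dictionary:
  'sat' -> 1
  'ran' -> 6
  'the' -> 0
  'the' -> 0

Encoded: [1, 6, 0, 0]


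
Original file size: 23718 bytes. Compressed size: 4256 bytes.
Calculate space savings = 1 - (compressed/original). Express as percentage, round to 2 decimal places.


ratio = compressed/original = 4256/23718 = 0.179442
savings = 1 - ratio = 1 - 0.179442 = 0.820558
as a percentage: 0.820558 * 100 = 82.06%

Space savings = 1 - 4256/23718 = 82.06%


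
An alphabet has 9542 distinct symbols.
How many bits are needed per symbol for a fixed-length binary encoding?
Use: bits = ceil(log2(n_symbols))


log2(9542) = 13.2201
Bracket: 2^13 = 8192 < 9542 <= 2^14 = 16384
So ceil(log2(9542)) = 14

bits = ceil(log2(9542)) = ceil(13.2201) = 14 bits


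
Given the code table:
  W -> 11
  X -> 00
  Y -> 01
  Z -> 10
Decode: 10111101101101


Decoding:
10 -> Z
11 -> W
11 -> W
01 -> Y
10 -> Z
11 -> W
01 -> Y


Result: ZWWYZWY


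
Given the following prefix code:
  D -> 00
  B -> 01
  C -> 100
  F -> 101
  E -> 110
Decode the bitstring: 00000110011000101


Decoding step by step:
Bits 00 -> D
Bits 00 -> D
Bits 01 -> B
Bits 100 -> C
Bits 110 -> E
Bits 00 -> D
Bits 101 -> F


Decoded message: DDBCEDF


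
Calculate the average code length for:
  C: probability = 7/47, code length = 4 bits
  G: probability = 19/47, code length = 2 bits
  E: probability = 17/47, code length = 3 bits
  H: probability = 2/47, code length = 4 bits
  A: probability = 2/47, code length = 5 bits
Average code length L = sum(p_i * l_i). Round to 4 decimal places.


Weighted contributions p_i * l_i:
  C: (7/47) * 4 = 28/47
  G: (19/47) * 2 = 38/47
  E: (17/47) * 3 = 51/47
  H: (2/47) * 4 = 8/47
  A: (2/47) * 5 = 10/47
Sum = (28 + 38 + 51 + 8 + 10)/47 = 135/47

L = 135/47 = 2.8723 bits/symbol


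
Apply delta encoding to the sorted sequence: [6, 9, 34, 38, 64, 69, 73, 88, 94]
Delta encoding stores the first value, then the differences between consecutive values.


First value: 6
Deltas:
  9 - 6 = 3
  34 - 9 = 25
  38 - 34 = 4
  64 - 38 = 26
  69 - 64 = 5
  73 - 69 = 4
  88 - 73 = 15
  94 - 88 = 6


Delta encoded: [6, 3, 25, 4, 26, 5, 4, 15, 6]


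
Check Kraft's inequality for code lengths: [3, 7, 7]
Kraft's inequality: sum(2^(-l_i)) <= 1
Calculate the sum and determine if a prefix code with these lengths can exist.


Sum = 2^(-3) + 2^(-7) + 2^(-7)
    = 0.125 + 0.0078125 + 0.0078125
    = 18/128 = 0.140625
Since 0.140625 <= 1, Kraft's inequality IS satisfied.
A prefix code with these lengths CAN exist.

Kraft sum = 0.140625. Satisfied.


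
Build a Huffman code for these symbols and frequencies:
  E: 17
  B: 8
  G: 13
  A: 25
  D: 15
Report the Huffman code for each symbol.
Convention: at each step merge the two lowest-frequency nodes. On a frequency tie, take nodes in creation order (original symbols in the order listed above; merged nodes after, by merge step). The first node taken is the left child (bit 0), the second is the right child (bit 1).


Huffman tree construction:
Step 1: Merge B(8) + G(13) = 21
Step 2: Merge D(15) + E(17) = 32
Step 3: Merge (B+G)(21) + A(25) = 46
Step 4: Merge (D+E)(32) + ((B+G)+A)(46) = 78
Read each symbol's code off the tree from the root (left child = 0, right child = 1).

Codes:
  E: 01 (length 2)
  B: 100 (length 3)
  G: 101 (length 3)
  A: 11 (length 2)
  D: 00 (length 2)
Average code length: 177/78 = 2.2692 bits/symbol


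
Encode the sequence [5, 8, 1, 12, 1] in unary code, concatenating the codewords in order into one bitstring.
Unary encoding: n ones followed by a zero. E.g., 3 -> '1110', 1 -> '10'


Encode each number as n ones followed by a terminating 0:
  5 -> 111110 (6 bits)
  8 -> 111111110 (9 bits)
  1 -> 10 (2 bits)
  12 -> 1111111111110 (13 bits)
  1 -> 10 (2 bits)
Total length = 6 + 9 + 2 + 13 + 2 = 32 bits.

Unary([5, 8, 1, 12, 1]) = 11111011111111010111111111111010 (32 bits)


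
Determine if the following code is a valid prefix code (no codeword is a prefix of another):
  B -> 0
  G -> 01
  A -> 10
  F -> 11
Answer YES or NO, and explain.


Checking each pair (does one codeword prefix another?):
  B='0' vs G='01': prefix -- VIOLATION

NO -- this is NOT a valid prefix code. B (0) is a prefix of G (01).


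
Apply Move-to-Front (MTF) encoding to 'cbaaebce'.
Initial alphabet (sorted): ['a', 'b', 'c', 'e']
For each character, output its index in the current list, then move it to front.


MTF encoding:
'c': index 2 in ['a', 'b', 'c', 'e'] -> ['c', 'a', 'b', 'e']
'b': index 2 in ['c', 'a', 'b', 'e'] -> ['b', 'c', 'a', 'e']
'a': index 2 in ['b', 'c', 'a', 'e'] -> ['a', 'b', 'c', 'e']
'a': index 0 in ['a', 'b', 'c', 'e'] -> ['a', 'b', 'c', 'e']
'e': index 3 in ['a', 'b', 'c', 'e'] -> ['e', 'a', 'b', 'c']
'b': index 2 in ['e', 'a', 'b', 'c'] -> ['b', 'e', 'a', 'c']
'c': index 3 in ['b', 'e', 'a', 'c'] -> ['c', 'b', 'e', 'a']
'e': index 2 in ['c', 'b', 'e', 'a'] -> ['e', 'c', 'b', 'a']


Output: [2, 2, 2, 0, 3, 2, 3, 2]


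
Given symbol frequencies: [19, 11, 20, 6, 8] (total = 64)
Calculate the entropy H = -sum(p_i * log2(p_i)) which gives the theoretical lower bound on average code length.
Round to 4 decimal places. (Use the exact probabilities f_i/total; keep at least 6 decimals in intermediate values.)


Per-symbol terms -p_i * log2(p_i) with p_i = f_i/64:
  p = 19/64 = 0.296875: log2(p) = -1.752072, -p*log2(p) = 0.520147
  p = 11/64 = 0.171875: log2(p) = -2.540568, -p*log2(p) = 0.436660
  p = 20/64 = 0.312500: log2(p) = -1.678072, -p*log2(p) = 0.524397
  p = 6/64 = 0.093750: log2(p) = -3.415037, -p*log2(p) = 0.320160
  p = 8/64 = 0.125000: log2(p) = -3.000000, -p*log2(p) = 0.375000
H = 0.520147 + 0.436660 + 0.524397 + 0.320160 + 0.375000 = 2.176364

H = 2.1764 bits/symbol


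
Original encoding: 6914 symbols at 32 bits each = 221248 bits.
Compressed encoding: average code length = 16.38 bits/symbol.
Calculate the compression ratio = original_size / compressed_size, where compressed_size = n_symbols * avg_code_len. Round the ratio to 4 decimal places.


original_size = n_symbols * orig_bits = 6914 * 32 = 221248 bits
compressed_size = n_symbols * avg_code_len = 6914 * 16.38 = 113251.32 bits
ratio = original_size / compressed_size = 221248 / 113251.32 = 1.9536

Compression ratio = 1.9536


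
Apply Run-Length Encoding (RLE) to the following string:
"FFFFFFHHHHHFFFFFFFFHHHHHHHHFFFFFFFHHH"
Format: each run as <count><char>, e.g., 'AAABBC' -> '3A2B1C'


Scanning runs left to right:
  i=0: run of 'F' x 6 -> '6F'
  i=6: run of 'H' x 5 -> '5H'
  i=11: run of 'F' x 8 -> '8F'
  i=19: run of 'H' x 8 -> '8H'
  i=27: run of 'F' x 7 -> '7F'
  i=34: run of 'H' x 3 -> '3H'

RLE = 6F5H8F8H7F3H


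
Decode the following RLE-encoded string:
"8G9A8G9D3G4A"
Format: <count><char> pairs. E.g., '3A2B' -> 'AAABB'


Expanding each <count><char> pair:
  8G -> 'GGGGGGGG'
  9A -> 'AAAAAAAAA'
  8G -> 'GGGGGGGG'
  9D -> 'DDDDDDDDD'
  3G -> 'GGG'
  4A -> 'AAAA'

Decoded = GGGGGGGGAAAAAAAAAGGGGGGGGDDDDDDDDDGGGAAAA


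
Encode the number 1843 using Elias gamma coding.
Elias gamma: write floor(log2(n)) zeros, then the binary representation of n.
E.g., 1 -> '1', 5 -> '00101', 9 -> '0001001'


num_bits = floor(log2(1843)) + 1 = 11
leading_zeros = num_bits - 1 = 10
binary(1843) = 11100110011

Elias gamma(1843) = '0000000000' + '11100110011' = 000000000011100110011 (21 bits)


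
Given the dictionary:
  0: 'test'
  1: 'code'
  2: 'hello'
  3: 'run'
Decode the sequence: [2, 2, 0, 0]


Look up each index in the dictionary:
  2 -> 'hello'
  2 -> 'hello'
  0 -> 'test'
  0 -> 'test'

Decoded: "hello hello test test"


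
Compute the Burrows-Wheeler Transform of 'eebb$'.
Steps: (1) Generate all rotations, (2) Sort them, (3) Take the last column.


Rotations (sorted):
  0: $eebb -> last char: b
  1: b$eeb -> last char: b
  2: bb$ee -> last char: e
  3: ebb$e -> last char: e
  4: eebb$ -> last char: $


BWT = bbee$


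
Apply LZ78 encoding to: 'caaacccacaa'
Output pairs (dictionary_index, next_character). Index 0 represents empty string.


LZ78 encoding steps:
Dictionary: {0: ''}
Step 1: w='' (idx 0), next='c' -> output (0, 'c'), add 'c' as idx 1
Step 2: w='' (idx 0), next='a' -> output (0, 'a'), add 'a' as idx 2
Step 3: w='a' (idx 2), next='a' -> output (2, 'a'), add 'aa' as idx 3
Step 4: w='c' (idx 1), next='c' -> output (1, 'c'), add 'cc' as idx 4
Step 5: w='c' (idx 1), next='a' -> output (1, 'a'), add 'ca' as idx 5
Step 6: w='ca' (idx 5), next='a' -> output (5, 'a'), add 'caa' as idx 6


Encoded: [(0, 'c'), (0, 'a'), (2, 'a'), (1, 'c'), (1, 'a'), (5, 'a')]


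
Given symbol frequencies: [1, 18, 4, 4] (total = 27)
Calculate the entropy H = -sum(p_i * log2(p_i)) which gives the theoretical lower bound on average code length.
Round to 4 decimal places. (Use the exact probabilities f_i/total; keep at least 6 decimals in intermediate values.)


Per-symbol terms -p_i * log2(p_i) with p_i = f_i/27:
  p = 1/27 = 0.037037: log2(p) = -4.754888, -p*log2(p) = 0.176107
  p = 18/27 = 0.666667: log2(p) = -0.584963, -p*log2(p) = 0.389975
  p = 4/27 = 0.148148: log2(p) = -2.754888, -p*log2(p) = 0.408131
  p = 4/27 = 0.148148: log2(p) = -2.754888, -p*log2(p) = 0.408131
H = 0.176107 + 0.389975 + 0.408131 + 0.408131 = 1.382344

H = 1.3823 bits/symbol


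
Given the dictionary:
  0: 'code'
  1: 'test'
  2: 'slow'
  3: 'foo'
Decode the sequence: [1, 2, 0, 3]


Look up each index in the dictionary:
  1 -> 'test'
  2 -> 'slow'
  0 -> 'code'
  3 -> 'foo'

Decoded: "test slow code foo"


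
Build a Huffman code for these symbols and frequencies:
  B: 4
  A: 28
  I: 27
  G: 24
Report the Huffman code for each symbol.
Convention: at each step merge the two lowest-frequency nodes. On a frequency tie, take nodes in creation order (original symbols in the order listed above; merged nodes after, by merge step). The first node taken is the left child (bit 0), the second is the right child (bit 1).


Huffman tree construction:
Step 1: Merge B(4) + G(24) = 28
Step 2: Merge I(27) + A(28) = 55
Step 3: Merge (B+G)(28) + (I+A)(55) = 83
Read each symbol's code off the tree from the root (left child = 0, right child = 1).

Codes:
  B: 00 (length 2)
  A: 11 (length 2)
  I: 10 (length 2)
  G: 01 (length 2)
Average code length: 166/83 = 2.0000 bits/symbol


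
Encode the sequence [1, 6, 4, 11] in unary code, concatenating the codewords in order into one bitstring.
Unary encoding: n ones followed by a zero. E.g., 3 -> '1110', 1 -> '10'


Encode each number as n ones followed by a terminating 0:
  1 -> 10 (2 bits)
  6 -> 1111110 (7 bits)
  4 -> 11110 (5 bits)
  11 -> 111111111110 (12 bits)
Total length = 2 + 7 + 5 + 12 = 26 bits.

Unary([1, 6, 4, 11]) = 10111111011110111111111110 (26 bits)


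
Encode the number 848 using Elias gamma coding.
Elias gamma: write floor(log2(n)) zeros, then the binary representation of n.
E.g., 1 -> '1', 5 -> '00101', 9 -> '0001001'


num_bits = floor(log2(848)) + 1 = 10
leading_zeros = num_bits - 1 = 9
binary(848) = 1101010000

Elias gamma(848) = '000000000' + '1101010000' = 0000000001101010000 (19 bits)


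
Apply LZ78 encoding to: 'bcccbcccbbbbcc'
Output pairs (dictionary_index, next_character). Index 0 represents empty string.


LZ78 encoding steps:
Dictionary: {0: ''}
Step 1: w='' (idx 0), next='b' -> output (0, 'b'), add 'b' as idx 1
Step 2: w='' (idx 0), next='c' -> output (0, 'c'), add 'c' as idx 2
Step 3: w='c' (idx 2), next='c' -> output (2, 'c'), add 'cc' as idx 3
Step 4: w='b' (idx 1), next='c' -> output (1, 'c'), add 'bc' as idx 4
Step 5: w='cc' (idx 3), next='b' -> output (3, 'b'), add 'ccb' as idx 5
Step 6: w='b' (idx 1), next='b' -> output (1, 'b'), add 'bb' as idx 6
Step 7: w='bc' (idx 4), next='c' -> output (4, 'c'), add 'bcc' as idx 7


Encoded: [(0, 'b'), (0, 'c'), (2, 'c'), (1, 'c'), (3, 'b'), (1, 'b'), (4, 'c')]


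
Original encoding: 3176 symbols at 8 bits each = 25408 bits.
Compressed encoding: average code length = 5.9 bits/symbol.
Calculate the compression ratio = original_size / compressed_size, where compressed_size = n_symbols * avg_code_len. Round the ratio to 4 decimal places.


original_size = n_symbols * orig_bits = 3176 * 8 = 25408 bits
compressed_size = n_symbols * avg_code_len = 3176 * 5.9 = 18738.4 bits
ratio = original_size / compressed_size = 25408 / 18738.4 = 1.3559

Compression ratio = 1.3559


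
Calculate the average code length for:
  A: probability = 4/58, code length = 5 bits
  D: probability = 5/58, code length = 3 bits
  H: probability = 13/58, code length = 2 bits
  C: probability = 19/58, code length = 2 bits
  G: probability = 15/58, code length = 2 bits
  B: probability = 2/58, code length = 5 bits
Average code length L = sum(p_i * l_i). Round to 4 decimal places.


Weighted contributions p_i * l_i:
  A: (4/58) * 5 = 20/58
  D: (5/58) * 3 = 15/58
  H: (13/58) * 2 = 26/58
  C: (19/58) * 2 = 38/58
  G: (15/58) * 2 = 30/58
  B: (2/58) * 5 = 10/58
Sum = (20 + 15 + 26 + 38 + 30 + 10)/58 = 139/58

L = 139/58 = 2.3966 bits/symbol


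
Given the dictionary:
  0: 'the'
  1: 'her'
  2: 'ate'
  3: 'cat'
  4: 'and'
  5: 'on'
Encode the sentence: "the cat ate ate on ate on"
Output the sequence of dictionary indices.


Look up each word in the dictionary:
  'the' -> 0
  'cat' -> 3
  'ate' -> 2
  'ate' -> 2
  'on' -> 5
  'ate' -> 2
  'on' -> 5

Encoded: [0, 3, 2, 2, 5, 2, 5]


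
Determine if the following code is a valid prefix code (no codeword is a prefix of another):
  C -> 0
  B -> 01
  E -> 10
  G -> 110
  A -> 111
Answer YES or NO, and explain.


Checking each pair (does one codeword prefix another?):
  C='0' vs B='01': prefix -- VIOLATION

NO -- this is NOT a valid prefix code. C (0) is a prefix of B (01).


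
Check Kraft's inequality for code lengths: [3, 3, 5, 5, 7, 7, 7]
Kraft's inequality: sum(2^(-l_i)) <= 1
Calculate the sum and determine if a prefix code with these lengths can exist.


Sum = 2^(-3) + 2^(-3) + 2^(-5) + 2^(-5) + 2^(-7) + 2^(-7) + 2^(-7)
    = 0.125 + 0.125 + 0.03125 + 0.03125 + 0.0078125 + 0.0078125 + 0.0078125
    = 43/128 = 0.3359375
Since 0.3359375 <= 1, Kraft's inequality IS satisfied.
A prefix code with these lengths CAN exist.

Kraft sum = 0.3359375. Satisfied.


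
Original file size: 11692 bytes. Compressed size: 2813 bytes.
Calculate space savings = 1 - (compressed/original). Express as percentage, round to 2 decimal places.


ratio = compressed/original = 2813/11692 = 0.240592
savings = 1 - ratio = 1 - 0.240592 = 0.759408
as a percentage: 0.759408 * 100 = 75.94%

Space savings = 1 - 2813/11692 = 75.94%


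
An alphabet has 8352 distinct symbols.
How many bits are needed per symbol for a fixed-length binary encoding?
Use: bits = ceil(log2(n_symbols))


log2(8352) = 13.0279
Bracket: 2^13 = 8192 < 8352 <= 2^14 = 16384
So ceil(log2(8352)) = 14

bits = ceil(log2(8352)) = ceil(13.0279) = 14 bits


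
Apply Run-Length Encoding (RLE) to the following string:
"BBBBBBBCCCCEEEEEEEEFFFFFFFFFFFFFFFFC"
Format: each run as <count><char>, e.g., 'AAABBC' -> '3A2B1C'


Scanning runs left to right:
  i=0: run of 'B' x 7 -> '7B'
  i=7: run of 'C' x 4 -> '4C'
  i=11: run of 'E' x 8 -> '8E'
  i=19: run of 'F' x 16 -> '16F'
  i=35: run of 'C' x 1 -> '1C'

RLE = 7B4C8E16F1C


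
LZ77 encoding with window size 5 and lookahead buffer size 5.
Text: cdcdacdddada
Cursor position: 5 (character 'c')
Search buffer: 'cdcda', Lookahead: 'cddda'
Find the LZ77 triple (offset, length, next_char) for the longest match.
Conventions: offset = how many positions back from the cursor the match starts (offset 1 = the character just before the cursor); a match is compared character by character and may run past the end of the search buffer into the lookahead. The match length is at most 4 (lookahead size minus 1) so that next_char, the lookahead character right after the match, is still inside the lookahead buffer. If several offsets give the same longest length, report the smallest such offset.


Try each offset into the search buffer:
  offset=1 (pos 4, char 'a'): match length 0
  offset=2 (pos 3, char 'd'): match length 0
  offset=3 (pos 2, char 'c'): match length 2
  offset=4 (pos 1, char 'd'): match length 0
  offset=5 (pos 0, char 'c'): match length 2
Longest match has length 2, found at offsets 3, 5; take the smallest, offset 3.
next_char = character at position 5 + 2 = 7 -> 'd'

Best match: offset=3, length=2 (matching 'cd' starting at position 2)
LZ77 triple: (3, 2, 'd')


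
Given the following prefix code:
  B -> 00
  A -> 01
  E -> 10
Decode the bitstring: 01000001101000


Decoding step by step:
Bits 01 -> A
Bits 00 -> B
Bits 00 -> B
Bits 01 -> A
Bits 10 -> E
Bits 10 -> E
Bits 00 -> B


Decoded message: ABBAEEB


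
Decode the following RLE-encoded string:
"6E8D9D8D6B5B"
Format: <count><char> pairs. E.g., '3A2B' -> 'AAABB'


Expanding each <count><char> pair:
  6E -> 'EEEEEE'
  8D -> 'DDDDDDDD'
  9D -> 'DDDDDDDDD'
  8D -> 'DDDDDDDD'
  6B -> 'BBBBBB'
  5B -> 'BBBBB'

Decoded = EEEEEEDDDDDDDDDDDDDDDDDDDDDDDDDBBBBBBBBBBB


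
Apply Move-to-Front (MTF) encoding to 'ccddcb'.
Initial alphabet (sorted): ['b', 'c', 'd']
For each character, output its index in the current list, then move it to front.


MTF encoding:
'c': index 1 in ['b', 'c', 'd'] -> ['c', 'b', 'd']
'c': index 0 in ['c', 'b', 'd'] -> ['c', 'b', 'd']
'd': index 2 in ['c', 'b', 'd'] -> ['d', 'c', 'b']
'd': index 0 in ['d', 'c', 'b'] -> ['d', 'c', 'b']
'c': index 1 in ['d', 'c', 'b'] -> ['c', 'd', 'b']
'b': index 2 in ['c', 'd', 'b'] -> ['b', 'c', 'd']


Output: [1, 0, 2, 0, 1, 2]


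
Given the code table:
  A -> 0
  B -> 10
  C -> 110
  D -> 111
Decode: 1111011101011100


Decoding:
111 -> D
10 -> B
111 -> D
0 -> A
10 -> B
111 -> D
0 -> A
0 -> A


Result: DBDABDAA


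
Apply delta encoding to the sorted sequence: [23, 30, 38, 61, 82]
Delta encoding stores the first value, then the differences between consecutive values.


First value: 23
Deltas:
  30 - 23 = 7
  38 - 30 = 8
  61 - 38 = 23
  82 - 61 = 21


Delta encoded: [23, 7, 8, 23, 21]


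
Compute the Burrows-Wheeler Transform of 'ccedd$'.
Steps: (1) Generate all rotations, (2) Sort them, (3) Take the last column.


Rotations (sorted):
  0: $ccedd -> last char: d
  1: ccedd$ -> last char: $
  2: cedd$c -> last char: c
  3: d$cced -> last char: d
  4: dd$cce -> last char: e
  5: edd$cc -> last char: c


BWT = d$cdec


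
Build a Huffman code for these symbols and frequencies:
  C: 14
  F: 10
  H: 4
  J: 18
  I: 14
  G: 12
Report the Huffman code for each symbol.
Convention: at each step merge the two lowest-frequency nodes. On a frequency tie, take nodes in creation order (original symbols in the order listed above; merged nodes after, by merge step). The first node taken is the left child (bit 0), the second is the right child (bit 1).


Huffman tree construction:
Step 1: Merge H(4) + F(10) = 14
Step 2: Merge G(12) + C(14) = 26
Step 3: Merge I(14) + (H+F)(14) = 28
Step 4: Merge J(18) + (G+C)(26) = 44
Step 5: Merge (I+(H+F))(28) + (J+(G+C))(44) = 72
Read each symbol's code off the tree from the root (left child = 0, right child = 1).

Codes:
  C: 111 (length 3)
  F: 011 (length 3)
  H: 010 (length 3)
  J: 10 (length 2)
  I: 00 (length 2)
  G: 110 (length 3)
Average code length: 184/72 = 2.5556 bits/symbol


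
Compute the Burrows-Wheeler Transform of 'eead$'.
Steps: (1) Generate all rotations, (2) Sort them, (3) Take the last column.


Rotations (sorted):
  0: $eead -> last char: d
  1: ad$ee -> last char: e
  2: d$eea -> last char: a
  3: ead$e -> last char: e
  4: eead$ -> last char: $


BWT = deae$


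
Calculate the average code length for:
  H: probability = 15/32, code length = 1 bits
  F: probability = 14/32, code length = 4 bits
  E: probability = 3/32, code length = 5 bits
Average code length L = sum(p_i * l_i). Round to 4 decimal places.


Weighted contributions p_i * l_i:
  H: (15/32) * 1 = 15/32
  F: (14/32) * 4 = 56/32
  E: (3/32) * 5 = 15/32
Sum = (15 + 56 + 15)/32 = 86/32

L = 86/32 = 2.6875 bits/symbol
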